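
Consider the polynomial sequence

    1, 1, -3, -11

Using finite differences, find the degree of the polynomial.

2

D1: 0, -4, -8
D2: -4, -4
The second differences are constant, so the polynomial has degree 2.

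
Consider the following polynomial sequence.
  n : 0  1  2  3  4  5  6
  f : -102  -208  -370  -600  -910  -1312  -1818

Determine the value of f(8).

-106 , -162 , -230 , -310 , -402 , -506
-56 , -68 , -80 , -92 , -104
-12 , -12 , -12 , -12
Constant third difference = -12, so extend:
-104 − 12 = -116;  -506 − 116 = -622;  -1818 − 622 = -2440
-116 − 12 = -128;  -622 − 128 = -750;  -2440 − 750 = -3190

-3190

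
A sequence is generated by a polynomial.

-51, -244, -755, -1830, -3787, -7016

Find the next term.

-11979

D1: -193, -511, -1075, -1957, -3229
D2: -318, -564, -882, -1272
D3: -246, -318, -390
D4: -72, -72
The fourth differences are constant (-72).
-390 − 72 = -462;  -1272 − 462 = -1734;  -3229 − 1734 = -4963;  -7016 − 4963 = -11979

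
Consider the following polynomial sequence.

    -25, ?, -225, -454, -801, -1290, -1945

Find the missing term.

Using the last 5 terms:
-229, -347, -489, -655
-118, -142, -166
-24, -24
Constant third difference = -24.
Extend backward: -118 + 24 = -94;  -229 + 94 = -135;  -225 + 135 = -90

-90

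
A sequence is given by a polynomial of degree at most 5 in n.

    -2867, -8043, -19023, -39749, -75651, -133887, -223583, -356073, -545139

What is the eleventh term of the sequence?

-1161807

D1: -5176 , -10980 , -20726 , -35902 , -58236 , -89696 , -132490 , -189066
D2: -5804 , -9746 , -15176 , -22334 , -31460 , -42794 , -56576
D3: -3942 , -5430 , -7158 , -9126 , -11334 , -13782
D4: -1488 , -1728 , -1968 , -2208 , -2448
D5: -240 , -240 , -240 , -240
Constant fifth difference = -240, so extend:
-2448 − 240 = -2688;  -13782 − 2688 = -16470;  -56576 − 16470 = -73046;  -189066 − 73046 = -262112;  -545139 − 262112 = -807251
-2688 − 240 = -2928;  -16470 − 2928 = -19398;  -73046 − 19398 = -92444;  -262112 − 92444 = -354556;  -807251 − 354556 = -1161807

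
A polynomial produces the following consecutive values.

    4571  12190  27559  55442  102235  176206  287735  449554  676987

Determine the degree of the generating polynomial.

5

Δ: 7619, 15369, 27883, 46793, 73971, 111529, 161819, 227433
Δ²: 7750, 12514, 18910, 27178, 37558, 50290, 65614
Δ³: 4764, 6396, 8268, 10380, 12732, 15324
Δ⁴: 1632, 1872, 2112, 2352, 2592
Δ⁵: 240, 240, 240, 240
The fifth differences are constant, so the polynomial has degree 5.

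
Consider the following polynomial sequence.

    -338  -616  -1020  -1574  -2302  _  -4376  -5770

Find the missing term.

-3228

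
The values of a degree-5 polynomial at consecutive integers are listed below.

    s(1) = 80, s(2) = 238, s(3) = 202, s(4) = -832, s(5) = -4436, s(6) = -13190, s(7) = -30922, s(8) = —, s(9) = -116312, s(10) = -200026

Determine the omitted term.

Using the first 7 terms:
Δ: 158, -36, -1034, -3604, -8754, -17732
Δ²: -194, -998, -2570, -5150, -8978
Δ³: -804, -1572, -2580, -3828
Δ⁴: -768, -1008, -1248
Δ⁵: -240, -240
Constant fifth difference = -240.
Extend forward: -1248 − 240 = -1488;  -3828 − 1488 = -5316;  -8978 − 5316 = -14294;  -17732 − 14294 = -32026;  -30922 − 32026 = -62948

-62948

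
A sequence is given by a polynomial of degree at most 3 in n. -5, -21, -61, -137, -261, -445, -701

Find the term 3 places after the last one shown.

-2021

-16, -40, -76, -124, -184, -256
-24, -36, -48, -60, -72
-12, -12, -12, -12
Constant third difference = -12, so extend:
-72 − 12 = -84;  -256 − 84 = -340;  -701 − 340 = -1041
-84 − 12 = -96;  -340 − 96 = -436;  -1041 − 436 = -1477
-96 − 12 = -108;  -436 − 108 = -544;  -1477 − 544 = -2021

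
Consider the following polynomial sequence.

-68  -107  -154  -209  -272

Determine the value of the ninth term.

D1: -39, -47, -55, -63
D2: -8, -8, -8
Constant second difference = -8, so extend:
-63 − 8 = -71;  -272 − 71 = -343
-71 − 8 = -79;  -343 − 79 = -422
-79 − 8 = -87;  -422 − 87 = -509
-87 − 8 = -95;  -509 − 95 = -604

-604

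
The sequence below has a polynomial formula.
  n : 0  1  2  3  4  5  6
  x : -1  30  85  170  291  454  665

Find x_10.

31 , 55 , 85 , 121 , 163 , 211
24 , 30 , 36 , 42 , 48
6 , 6 , 6 , 6
Third differences constant at 6.
48 + 6 = 54;  211 + 54 = 265;  665 + 265 = 930
54 + 6 = 60;  265 + 60 = 325;  930 + 325 = 1255
60 + 6 = 66;  325 + 66 = 391;  1255 + 391 = 1646
66 + 6 = 72;  391 + 72 = 463;  1646 + 463 = 2109

2109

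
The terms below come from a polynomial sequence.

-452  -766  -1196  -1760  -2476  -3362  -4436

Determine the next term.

D1: -314 , -430 , -564 , -716 , -886 , -1074
D2: -116 , -134 , -152 , -170 , -188
D3: -18 , -18 , -18 , -18
The third differences are constant (-18).
-188 − 18 = -206;  -1074 − 206 = -1280;  -4436 − 1280 = -5716

-5716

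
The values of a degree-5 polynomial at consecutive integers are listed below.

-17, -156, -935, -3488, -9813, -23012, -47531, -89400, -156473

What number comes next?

-139  -779  -2553  -6325  -13199  -24519  -41869  -67073
-640  -1774  -3772  -6874  -11320  -17350  -25204
-1134  -1998  -3102  -4446  -6030  -7854
-864  -1104  -1344  -1584  -1824
-240  -240  -240  -240
The fifth differences are constant (-240).
-1824 − 240 = -2064;  -7854 − 2064 = -9918;  -25204 − 9918 = -35122;  -67073 − 35122 = -102195;  -156473 − 102195 = -258668

-258668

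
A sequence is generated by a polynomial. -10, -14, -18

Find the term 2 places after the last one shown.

Δ: -4 , -4
First differences constant at -4.
-18 − 4 = -22
-22 − 4 = -26

-26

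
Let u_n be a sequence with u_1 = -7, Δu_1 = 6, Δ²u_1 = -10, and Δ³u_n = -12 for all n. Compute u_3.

-5

Build the table forward from the leading diagonal:
D3: -12, -12, -12
D2: -10, -22, -34
D1: 6, -4, -26
u: -7, -1, -5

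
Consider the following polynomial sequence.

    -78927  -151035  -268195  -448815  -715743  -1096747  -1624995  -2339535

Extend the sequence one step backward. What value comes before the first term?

First differences: -72108, -117160, -180620, -266928, -381004, -528248, -714540
Second differences: -45052, -63460, -86308, -114076, -147244, -186292
Third differences: -18408, -22848, -27768, -33168, -39048
Fourth differences: -4440, -4920, -5400, -5880
Fifth differences: -480, -480, -480
The fifth differences are constant at -480.
Work back: -4440 + 480 = -3960;  -18408 + 3960 = -14448;  -45052 + 14448 = -30604;  -72108 + 30604 = -41504;  -78927 + 41504 = -37423

-37423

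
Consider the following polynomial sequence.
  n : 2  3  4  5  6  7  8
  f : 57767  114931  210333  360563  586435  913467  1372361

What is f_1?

D1: 57164, 95402, 150230, 225872, 327032, 458894
D2: 38238, 54828, 75642, 101160, 131862
D3: 16590, 20814, 25518, 30702
D4: 4224, 4704, 5184
D5: 480, 480
The fifth differences are constant at 480.
Work back: 4224 − 480 = 3744;  16590 − 3744 = 12846;  38238 − 12846 = 25392;  57164 − 25392 = 31772;  57767 − 31772 = 25995

25995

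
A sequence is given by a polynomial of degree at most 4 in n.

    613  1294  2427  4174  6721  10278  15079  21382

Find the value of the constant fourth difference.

24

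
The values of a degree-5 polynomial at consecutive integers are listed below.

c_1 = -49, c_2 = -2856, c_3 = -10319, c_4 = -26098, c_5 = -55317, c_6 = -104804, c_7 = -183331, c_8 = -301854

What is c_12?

-1484906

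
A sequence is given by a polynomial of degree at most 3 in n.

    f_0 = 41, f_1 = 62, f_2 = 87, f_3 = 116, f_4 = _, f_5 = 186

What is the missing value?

149

Using the first 4 terms:
Δ: 21  25  29
Δ²: 4  4
Constant second difference = 4.
Extend forward: 29 + 4 = 33;  116 + 33 = 149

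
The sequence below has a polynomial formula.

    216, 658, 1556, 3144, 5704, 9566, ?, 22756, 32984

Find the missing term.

15108

Using the first 6 terms:
442  898  1588  2560  3862
456  690  972  1302
234  282  330
48  48
Constant fourth difference = 48.
Extend forward: 330 + 48 = 378;  1302 + 378 = 1680;  3862 + 1680 = 5542;  9566 + 5542 = 15108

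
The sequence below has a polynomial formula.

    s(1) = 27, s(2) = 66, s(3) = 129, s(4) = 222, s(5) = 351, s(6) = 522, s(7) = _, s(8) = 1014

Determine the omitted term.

741

Using the first 6 terms:
39, 63, 93, 129, 171
24, 30, 36, 42
6, 6, 6
Constant third difference = 6.
Extend forward: 42 + 6 = 48;  171 + 48 = 219;  522 + 219 = 741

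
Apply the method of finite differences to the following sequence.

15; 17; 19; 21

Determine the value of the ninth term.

31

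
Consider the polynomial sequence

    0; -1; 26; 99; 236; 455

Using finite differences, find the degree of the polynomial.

3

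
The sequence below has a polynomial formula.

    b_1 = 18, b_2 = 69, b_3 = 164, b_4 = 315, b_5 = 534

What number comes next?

833

D1: 51, 95, 151, 219
D2: 44, 56, 68
D3: 12, 12
Constant third difference = 12, so extend:
68 + 12 = 80;  219 + 80 = 299;  534 + 299 = 833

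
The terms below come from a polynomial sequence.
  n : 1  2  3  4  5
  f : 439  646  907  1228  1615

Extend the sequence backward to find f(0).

280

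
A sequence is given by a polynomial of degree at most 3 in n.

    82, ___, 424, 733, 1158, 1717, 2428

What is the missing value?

213

Using the last 5 terms:
309  425  559  711
116  134  152
18  18
Constant third difference = 18.
Extend backward: 116 − 18 = 98;  309 − 98 = 211;  424 − 211 = 213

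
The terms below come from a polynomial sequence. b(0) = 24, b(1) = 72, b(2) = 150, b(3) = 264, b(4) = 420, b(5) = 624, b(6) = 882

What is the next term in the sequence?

1200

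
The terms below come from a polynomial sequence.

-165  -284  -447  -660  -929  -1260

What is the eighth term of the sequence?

-2132

-119 , -163 , -213 , -269 , -331
-44 , -50 , -56 , -62
-6 , -6 , -6
The third differences are constant (-6).
-62 − 6 = -68;  -331 − 68 = -399;  -1260 − 399 = -1659
-68 − 6 = -74;  -399 − 74 = -473;  -1659 − 473 = -2132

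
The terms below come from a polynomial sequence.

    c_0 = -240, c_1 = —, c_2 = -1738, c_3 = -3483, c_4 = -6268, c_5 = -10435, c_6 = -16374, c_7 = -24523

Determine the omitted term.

Using the last 6 terms:
-1745  -2785  -4167  -5939  -8149
-1040  -1382  -1772  -2210
-342  -390  -438
-48  -48
Constant fourth difference = -48.
Extend backward: -342 + 48 = -294;  -1040 + 294 = -746;  -1745 + 746 = -999;  -1738 + 999 = -739

-739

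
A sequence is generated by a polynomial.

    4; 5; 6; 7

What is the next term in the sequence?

First differences: 1 , 1 , 1
Constant first difference = 1, so extend:
7 + 1 = 8

8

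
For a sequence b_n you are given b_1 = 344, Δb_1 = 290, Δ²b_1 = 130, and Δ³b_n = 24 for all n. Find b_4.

1628

Build the table forward from the leading diagonal:
Δ³: 24  24  24  24
Δ²: 130  154  178  202
Δ: 290  420  574  752
b: 344  634  1054  1628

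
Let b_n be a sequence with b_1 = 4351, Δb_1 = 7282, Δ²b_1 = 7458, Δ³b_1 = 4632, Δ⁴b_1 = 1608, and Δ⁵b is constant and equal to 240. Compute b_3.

Build the table forward from the leading diagonal:
Δ⁵: 240  240  240
Δ⁴: 1608  1848  2088
Δ³: 4632  6240  8088
Δ²: 7458  12090  18330
Δ: 7282  14740  26830
b: 4351  11633  26373

26373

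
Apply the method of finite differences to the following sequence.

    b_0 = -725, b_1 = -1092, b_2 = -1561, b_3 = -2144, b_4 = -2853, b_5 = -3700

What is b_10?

Δ: -367 , -469 , -583 , -709 , -847
Δ²: -102 , -114 , -126 , -138
Δ³: -12 , -12 , -12
The third differences are constant (-12).
-138 − 12 = -150;  -847 − 150 = -997;  -3700 − 997 = -4697
-150 − 12 = -162;  -997 − 162 = -1159;  -4697 − 1159 = -5856
-162 − 12 = -174;  -1159 − 174 = -1333;  -5856 − 1333 = -7189
-174 − 12 = -186;  -1333 − 186 = -1519;  -7189 − 1519 = -8708
-186 − 12 = -198;  -1519 − 198 = -1717;  -8708 − 1717 = -10425

-10425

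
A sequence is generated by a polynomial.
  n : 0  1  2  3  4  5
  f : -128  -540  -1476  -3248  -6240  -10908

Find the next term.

Δ: -412 , -936 , -1772 , -2992 , -4668
Δ²: -524 , -836 , -1220 , -1676
Δ³: -312 , -384 , -456
Δ⁴: -72 , -72
Fourth differences constant at -72.
-456 − 72 = -528;  -1676 − 528 = -2204;  -4668 − 2204 = -6872;  -10908 − 6872 = -17780

-17780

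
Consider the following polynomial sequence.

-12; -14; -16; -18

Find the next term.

-20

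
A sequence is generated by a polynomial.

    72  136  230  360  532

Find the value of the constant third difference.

6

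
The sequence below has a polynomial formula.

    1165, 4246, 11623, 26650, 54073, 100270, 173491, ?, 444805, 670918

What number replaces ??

284098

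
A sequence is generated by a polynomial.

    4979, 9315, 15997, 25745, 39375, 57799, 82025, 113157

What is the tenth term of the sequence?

First differences: 4336, 6682, 9748, 13630, 18424, 24226, 31132
Second differences: 2346, 3066, 3882, 4794, 5802, 6906
Third differences: 720, 816, 912, 1008, 1104
Fourth differences: 96, 96, 96, 96
The fourth differences are constant (96).
1104 + 96 = 1200;  6906 + 1200 = 8106;  31132 + 8106 = 39238;  113157 + 39238 = 152395
1200 + 96 = 1296;  8106 + 1296 = 9402;  39238 + 9402 = 48640;  152395 + 48640 = 201035

201035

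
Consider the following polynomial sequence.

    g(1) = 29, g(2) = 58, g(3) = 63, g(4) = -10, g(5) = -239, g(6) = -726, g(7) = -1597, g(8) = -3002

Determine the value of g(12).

-17802

29, 5, -73, -229, -487, -871, -1405
-24, -78, -156, -258, -384, -534
-54, -78, -102, -126, -150
-24, -24, -24, -24
Constant fourth difference = -24, so extend:
-150 − 24 = -174;  -534 − 174 = -708;  -1405 − 708 = -2113;  -3002 − 2113 = -5115
-174 − 24 = -198;  -708 − 198 = -906;  -2113 − 906 = -3019;  -5115 − 3019 = -8134
-198 − 24 = -222;  -906 − 222 = -1128;  -3019 − 1128 = -4147;  -8134 − 4147 = -12281
-222 − 24 = -246;  -1128 − 246 = -1374;  -4147 − 1374 = -5521;  -12281 − 5521 = -17802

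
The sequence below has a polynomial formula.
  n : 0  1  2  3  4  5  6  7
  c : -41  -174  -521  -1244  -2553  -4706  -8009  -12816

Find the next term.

-19529

First differences: -133, -347, -723, -1309, -2153, -3303, -4807
Second differences: -214, -376, -586, -844, -1150, -1504
Third differences: -162, -210, -258, -306, -354
Fourth differences: -48, -48, -48, -48
The fourth differences are constant (-48).
-354 − 48 = -402;  -1504 − 402 = -1906;  -4807 − 1906 = -6713;  -12816 − 6713 = -19529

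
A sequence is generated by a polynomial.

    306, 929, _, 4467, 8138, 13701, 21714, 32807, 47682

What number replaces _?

Using the last 6 terms:
First differences: 3671, 5563, 8013, 11093, 14875
Second differences: 1892, 2450, 3080, 3782
Third differences: 558, 630, 702
Fourth differences: 72, 72
Constant fourth difference = 72.
Extend backward: 558 − 72 = 486;  1892 − 486 = 1406;  3671 − 1406 = 2265;  4467 − 2265 = 2202

2202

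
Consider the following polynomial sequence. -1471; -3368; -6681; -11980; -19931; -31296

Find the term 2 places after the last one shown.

-67796

First differences: -1897, -3313, -5299, -7951, -11365
Second differences: -1416, -1986, -2652, -3414
Third differences: -570, -666, -762
Fourth differences: -96, -96
The fourth differences are constant (-96).
-762 − 96 = -858;  -3414 − 858 = -4272;  -11365 − 4272 = -15637;  -31296 − 15637 = -46933
-858 − 96 = -954;  -4272 − 954 = -5226;  -15637 − 5226 = -20863;  -46933 − 20863 = -67796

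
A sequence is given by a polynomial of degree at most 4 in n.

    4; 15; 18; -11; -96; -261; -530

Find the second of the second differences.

Δ: 11, 3, -29, -85, -165, -269
Δ²: -8, -32, -56, -80, -104
Δ³: -24, -24, -24, -24

-32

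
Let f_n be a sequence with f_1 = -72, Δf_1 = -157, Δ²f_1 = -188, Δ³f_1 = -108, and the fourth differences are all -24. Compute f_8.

-9739

Build the table forward from the leading diagonal:
D4: -24  -24  -24  -24  -24  -24  -24  -24
D3: -108  -132  -156  -180  -204  -228  -252  -276
D2: -188  -296  -428  -584  -764  -968  -1196  -1448
D1: -157  -345  -641  -1069  -1653  -2417  -3385  -4581
f: -72  -229  -574  -1215  -2284  -3937  -6354  -9739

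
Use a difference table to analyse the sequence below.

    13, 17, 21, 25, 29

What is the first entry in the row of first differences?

4

First differences: 4, 4, 4, 4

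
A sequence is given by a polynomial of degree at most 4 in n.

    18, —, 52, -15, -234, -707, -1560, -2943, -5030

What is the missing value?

45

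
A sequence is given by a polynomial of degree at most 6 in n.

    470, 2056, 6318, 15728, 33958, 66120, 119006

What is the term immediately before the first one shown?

48

1586  4262  9410  18230  32162  52886
2676  5148  8820  13932  20724
2472  3672  5112  6792
1200  1440  1680
240  240
The fifth differences are constant at 240.
Work back: 1200 − 240 = 960;  2472 − 960 = 1512;  2676 − 1512 = 1164;  1586 − 1164 = 422;  470 − 422 = 48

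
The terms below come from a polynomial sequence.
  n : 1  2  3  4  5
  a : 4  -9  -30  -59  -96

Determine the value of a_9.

First differences: -13 , -21 , -29 , -37
Second differences: -8 , -8 , -8
Constant second difference = -8, so extend:
-37 − 8 = -45;  -96 − 45 = -141
-45 − 8 = -53;  -141 − 53 = -194
-53 − 8 = -61;  -194 − 61 = -255
-61 − 8 = -69;  -255 − 69 = -324

-324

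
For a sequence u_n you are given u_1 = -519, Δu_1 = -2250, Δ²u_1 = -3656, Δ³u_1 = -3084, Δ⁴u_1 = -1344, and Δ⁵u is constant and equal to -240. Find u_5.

Build the table forward from the leading diagonal:
Fifth differences: -240  -240  -240  -240  -240
Fourth differences: -1344  -1584  -1824  -2064  -2304
Third differences: -3084  -4428  -6012  -7836  -9900
Second differences: -3656  -6740  -11168  -17180  -25016
First differences: -2250  -5906  -12646  -23814  -40994
u: -519  -2769  -8675  -21321  -45135

-45135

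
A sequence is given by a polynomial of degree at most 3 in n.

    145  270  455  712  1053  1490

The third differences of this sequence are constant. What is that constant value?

12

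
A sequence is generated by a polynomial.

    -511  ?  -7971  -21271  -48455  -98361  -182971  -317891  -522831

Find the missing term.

Using the last 7 terms:
D1: -13300, -27184, -49906, -84610, -134920, -204940
D2: -13884, -22722, -34704, -50310, -70020
D3: -8838, -11982, -15606, -19710
D4: -3144, -3624, -4104
D5: -480, -480
Constant fifth difference = -480.
Extend backward: -3144 + 480 = -2664;  -8838 + 2664 = -6174;  -13884 + 6174 = -7710;  -13300 + 7710 = -5590;  -7971 + 5590 = -2381

-2381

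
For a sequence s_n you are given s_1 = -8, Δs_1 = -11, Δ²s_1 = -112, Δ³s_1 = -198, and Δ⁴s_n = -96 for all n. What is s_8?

-12727

Build the table forward from the leading diagonal:
Fourth differences: -96  -96  -96  -96  -96  -96  -96  -96
Third differences: -198  -294  -390  -486  -582  -678  -774  -870
Second differences: -112  -310  -604  -994  -1480  -2062  -2740  -3514
First differences: -11  -123  -433  -1037  -2031  -3511  -5573  -8313
s: -8  -19  -142  -575  -1612  -3643  -7154  -12727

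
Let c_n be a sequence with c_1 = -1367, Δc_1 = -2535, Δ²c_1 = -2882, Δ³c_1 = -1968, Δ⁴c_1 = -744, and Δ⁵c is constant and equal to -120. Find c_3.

Build the table forward from the leading diagonal:
D5: -120  -120  -120
D4: -744  -864  -984
D3: -1968  -2712  -3576
D2: -2882  -4850  -7562
D1: -2535  -5417  -10267
c: -1367  -3902  -9319

-9319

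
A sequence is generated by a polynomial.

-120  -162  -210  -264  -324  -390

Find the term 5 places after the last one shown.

First differences: -42, -48, -54, -60, -66
Second differences: -6, -6, -6, -6
Second differences constant at -6.
-66 − 6 = -72;  -390 − 72 = -462
-72 − 6 = -78;  -462 − 78 = -540
-78 − 6 = -84;  -540 − 84 = -624
-84 − 6 = -90;  -624 − 90 = -714
-90 − 6 = -96;  -714 − 96 = -810

-810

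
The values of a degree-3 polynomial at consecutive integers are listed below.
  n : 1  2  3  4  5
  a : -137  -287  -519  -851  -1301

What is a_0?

-150  -232  -332  -450
-82  -100  -118
-18  -18
The third differences are constant at -18.
Work back: -82 + 18 = -64;  -150 + 64 = -86;  -137 + 86 = -51

-51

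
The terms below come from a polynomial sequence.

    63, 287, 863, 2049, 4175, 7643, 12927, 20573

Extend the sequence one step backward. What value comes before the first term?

224  576  1186  2126  3468  5284  7646
352  610  940  1342  1816  2362
258  330  402  474  546
72  72  72  72
The fourth differences are constant at 72.
Work back: 258 − 72 = 186;  352 − 186 = 166;  224 − 166 = 58;  63 − 58 = 5

5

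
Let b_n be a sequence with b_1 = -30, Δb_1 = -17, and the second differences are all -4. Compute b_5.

-122

Build the table forward from the leading diagonal:
Δ²: -4  -4  -4  -4  -4
Δ: -17  -21  -25  -29  -33
b: -30  -47  -68  -93  -122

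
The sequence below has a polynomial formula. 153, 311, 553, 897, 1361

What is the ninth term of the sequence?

First differences: 158, 242, 344, 464
Second differences: 84, 102, 120
Third differences: 18, 18
Constant third difference = 18, so extend:
120 + 18 = 138;  464 + 138 = 602;  1361 + 602 = 1963
138 + 18 = 156;  602 + 156 = 758;  1963 + 758 = 2721
156 + 18 = 174;  758 + 174 = 932;  2721 + 932 = 3653
174 + 18 = 192;  932 + 192 = 1124;  3653 + 1124 = 4777

4777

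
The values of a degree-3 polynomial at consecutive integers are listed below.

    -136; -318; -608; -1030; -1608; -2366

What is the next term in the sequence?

-3328

First differences: -182, -290, -422, -578, -758
Second differences: -108, -132, -156, -180
Third differences: -24, -24, -24
Constant third difference = -24, so extend:
-180 − 24 = -204;  -758 − 204 = -962;  -2366 − 962 = -3328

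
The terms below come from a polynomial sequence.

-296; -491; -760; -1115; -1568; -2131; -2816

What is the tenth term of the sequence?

D1: -195, -269, -355, -453, -563, -685
D2: -74, -86, -98, -110, -122
D3: -12, -12, -12, -12
Third differences constant at -12.
-122 − 12 = -134;  -685 − 134 = -819;  -2816 − 819 = -3635
-134 − 12 = -146;  -819 − 146 = -965;  -3635 − 965 = -4600
-146 − 12 = -158;  -965 − 158 = -1123;  -4600 − 1123 = -5723

-5723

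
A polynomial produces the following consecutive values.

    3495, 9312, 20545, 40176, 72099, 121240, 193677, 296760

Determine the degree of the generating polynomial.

D1: 5817, 11233, 19631, 31923, 49141, 72437, 103083
D2: 5416, 8398, 12292, 17218, 23296, 30646
D3: 2982, 3894, 4926, 6078, 7350
D4: 912, 1032, 1152, 1272
D5: 120, 120, 120
The fifth differences are constant, so the polynomial has degree 5.

5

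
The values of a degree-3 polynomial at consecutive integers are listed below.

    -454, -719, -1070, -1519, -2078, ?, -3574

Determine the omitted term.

-2759

Using the first 5 terms:
-265  -351  -449  -559
-86  -98  -110
-12  -12
Constant third difference = -12.
Extend forward: -110 − 12 = -122;  -559 − 122 = -681;  -2078 − 681 = -2759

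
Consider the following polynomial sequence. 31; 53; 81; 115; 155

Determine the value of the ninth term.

Δ: 22 , 28 , 34 , 40
Δ²: 6 , 6 , 6
The second differences are constant (6).
40 + 6 = 46;  155 + 46 = 201
46 + 6 = 52;  201 + 52 = 253
52 + 6 = 58;  253 + 58 = 311
58 + 6 = 64;  311 + 64 = 375

375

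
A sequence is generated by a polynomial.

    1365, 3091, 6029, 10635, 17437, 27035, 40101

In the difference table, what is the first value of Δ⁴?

72

First differences: 1726, 2938, 4606, 6802, 9598, 13066
Second differences: 1212, 1668, 2196, 2796, 3468
Third differences: 456, 528, 600, 672
Fourth differences: 72, 72, 72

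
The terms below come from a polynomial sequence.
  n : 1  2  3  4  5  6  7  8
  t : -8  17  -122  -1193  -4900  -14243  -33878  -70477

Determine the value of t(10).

Δ: 25, -139, -1071, -3707, -9343, -19635, -36599
Δ²: -164, -932, -2636, -5636, -10292, -16964
Δ³: -768, -1704, -3000, -4656, -6672
Δ⁴: -936, -1296, -1656, -2016
Δ⁵: -360, -360, -360
The fifth differences are constant (-360).
-2016 − 360 = -2376;  -6672 − 2376 = -9048;  -16964 − 9048 = -26012;  -36599 − 26012 = -62611;  -70477 − 62611 = -133088
-2376 − 360 = -2736;  -9048 − 2736 = -11784;  -26012 − 11784 = -37796;  -62611 − 37796 = -100407;  -133088 − 100407 = -233495

-233495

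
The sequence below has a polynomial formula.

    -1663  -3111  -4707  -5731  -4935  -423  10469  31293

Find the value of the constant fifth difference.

120

Δ: -1448, -1596, -1024, 796, 4512, 10892, 20824
Δ²: -148, 572, 1820, 3716, 6380, 9932
Δ³: 720, 1248, 1896, 2664, 3552
Δ⁴: 528, 648, 768, 888
Δ⁵: 120, 120, 120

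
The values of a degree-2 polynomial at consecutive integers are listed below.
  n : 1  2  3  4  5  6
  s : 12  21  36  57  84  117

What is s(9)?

252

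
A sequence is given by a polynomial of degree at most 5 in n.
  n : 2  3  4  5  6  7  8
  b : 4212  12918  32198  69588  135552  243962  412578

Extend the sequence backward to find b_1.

D1: 8706, 19280, 37390, 65964, 108410, 168616
D2: 10574, 18110, 28574, 42446, 60206
D3: 7536, 10464, 13872, 17760
D4: 2928, 3408, 3888
D5: 480, 480
The fifth differences are constant at 480.
Work back: 2928 − 480 = 2448;  7536 − 2448 = 5088;  10574 − 5088 = 5486;  8706 − 5486 = 3220;  4212 − 3220 = 992

992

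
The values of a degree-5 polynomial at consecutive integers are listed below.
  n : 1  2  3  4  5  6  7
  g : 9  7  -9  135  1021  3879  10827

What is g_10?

-2, -16, 144, 886, 2858, 6948
-14, 160, 742, 1972, 4090
174, 582, 1230, 2118
408, 648, 888
240, 240
The fifth differences are constant (240).
888 + 240 = 1128;  2118 + 1128 = 3246;  4090 + 3246 = 7336;  6948 + 7336 = 14284;  10827 + 14284 = 25111
1128 + 240 = 1368;  3246 + 1368 = 4614;  7336 + 4614 = 11950;  14284 + 11950 = 26234;  25111 + 26234 = 51345
1368 + 240 = 1608;  4614 + 1608 = 6222;  11950 + 6222 = 18172;  26234 + 18172 = 44406;  51345 + 44406 = 95751

95751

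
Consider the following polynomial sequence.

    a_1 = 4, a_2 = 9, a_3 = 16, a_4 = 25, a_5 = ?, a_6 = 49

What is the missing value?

36

Using the first 4 terms:
First differences: 5  7  9
Second differences: 2  2
Constant second difference = 2.
Extend forward: 9 + 2 = 11;  25 + 11 = 36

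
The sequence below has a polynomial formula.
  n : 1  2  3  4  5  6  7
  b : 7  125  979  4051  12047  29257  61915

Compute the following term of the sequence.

118559

Δ: 118, 854, 3072, 7996, 17210, 32658
Δ²: 736, 2218, 4924, 9214, 15448
Δ³: 1482, 2706, 4290, 6234
Δ⁴: 1224, 1584, 1944
Δ⁵: 360, 360
Fifth differences constant at 360.
1944 + 360 = 2304;  6234 + 2304 = 8538;  15448 + 8538 = 23986;  32658 + 23986 = 56644;  61915 + 56644 = 118559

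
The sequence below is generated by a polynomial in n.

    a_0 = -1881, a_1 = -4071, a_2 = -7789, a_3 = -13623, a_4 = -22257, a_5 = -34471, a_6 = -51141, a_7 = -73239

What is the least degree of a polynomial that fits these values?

First differences: -2190, -3718, -5834, -8634, -12214, -16670, -22098
Second differences: -1528, -2116, -2800, -3580, -4456, -5428
Third differences: -588, -684, -780, -876, -972
Fourth differences: -96, -96, -96, -96
The fourth differences are constant, so the polynomial has degree 4.

4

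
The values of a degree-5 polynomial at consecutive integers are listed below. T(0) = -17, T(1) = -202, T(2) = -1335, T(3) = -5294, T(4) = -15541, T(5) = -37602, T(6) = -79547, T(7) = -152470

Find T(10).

-723487

-185  -1133  -3959  -10247  -22061  -41945  -72923
-948  -2826  -6288  -11814  -19884  -30978
-1878  -3462  -5526  -8070  -11094
-1584  -2064  -2544  -3024
-480  -480  -480
Constant fifth difference = -480, so extend:
-3024 − 480 = -3504;  -11094 − 3504 = -14598;  -30978 − 14598 = -45576;  -72923 − 45576 = -118499;  -152470 − 118499 = -270969
-3504 − 480 = -3984;  -14598 − 3984 = -18582;  -45576 − 18582 = -64158;  -118499 − 64158 = -182657;  -270969 − 182657 = -453626
-3984 − 480 = -4464;  -18582 − 4464 = -23046;  -64158 − 23046 = -87204;  -182657 − 87204 = -269861;  -453626 − 269861 = -723487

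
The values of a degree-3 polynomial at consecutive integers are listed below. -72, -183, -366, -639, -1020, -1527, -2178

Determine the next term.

D1: -111  -183  -273  -381  -507  -651
D2: -72  -90  -108  -126  -144
D3: -18  -18  -18  -18
Constant third difference = -18, so extend:
-144 − 18 = -162;  -651 − 162 = -813;  -2178 − 813 = -2991

-2991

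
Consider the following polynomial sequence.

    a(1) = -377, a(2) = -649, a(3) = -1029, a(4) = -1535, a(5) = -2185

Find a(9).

D1: -272, -380, -506, -650
D2: -108, -126, -144
D3: -18, -18
Third differences constant at -18.
-144 − 18 = -162;  -650 − 162 = -812;  -2185 − 812 = -2997
-162 − 18 = -180;  -812 − 180 = -992;  -2997 − 992 = -3989
-180 − 18 = -198;  -992 − 198 = -1190;  -3989 − 1190 = -5179
-198 − 18 = -216;  -1190 − 216 = -1406;  -5179 − 1406 = -6585

-6585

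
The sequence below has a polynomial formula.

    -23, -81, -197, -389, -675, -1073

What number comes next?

-1601

D1: -58  -116  -192  -286  -398
D2: -58  -76  -94  -112
D3: -18  -18  -18
Third differences constant at -18.
-112 − 18 = -130;  -398 − 130 = -528;  -1073 − 528 = -1601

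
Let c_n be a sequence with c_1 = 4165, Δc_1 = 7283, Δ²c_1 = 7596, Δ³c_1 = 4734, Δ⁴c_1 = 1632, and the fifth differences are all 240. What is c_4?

53536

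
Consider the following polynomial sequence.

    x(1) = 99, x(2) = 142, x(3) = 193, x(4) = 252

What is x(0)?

64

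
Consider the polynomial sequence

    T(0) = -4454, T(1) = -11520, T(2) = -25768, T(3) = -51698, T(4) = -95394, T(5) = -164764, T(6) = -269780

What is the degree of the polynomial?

5

-7066, -14248, -25930, -43696, -69370, -105016
-7182, -11682, -17766, -25674, -35646
-4500, -6084, -7908, -9972
-1584, -1824, -2064
-240, -240
The fifth differences are constant, so the polynomial has degree 5.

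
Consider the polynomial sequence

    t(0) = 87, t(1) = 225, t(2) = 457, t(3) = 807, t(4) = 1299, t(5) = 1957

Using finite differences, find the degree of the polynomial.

First differences: 138, 232, 350, 492, 658
Second differences: 94, 118, 142, 166
Third differences: 24, 24, 24
The third differences are constant, so the polynomial has degree 3.

3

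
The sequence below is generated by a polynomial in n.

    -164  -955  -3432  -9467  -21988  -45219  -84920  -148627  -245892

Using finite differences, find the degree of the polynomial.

Δ: -791, -2477, -6035, -12521, -23231, -39701, -63707, -97265
Δ²: -1686, -3558, -6486, -10710, -16470, -24006, -33558
Δ³: -1872, -2928, -4224, -5760, -7536, -9552
Δ⁴: -1056, -1296, -1536, -1776, -2016
Δ⁵: -240, -240, -240, -240
The fifth differences are constant, so the polynomial has degree 5.

5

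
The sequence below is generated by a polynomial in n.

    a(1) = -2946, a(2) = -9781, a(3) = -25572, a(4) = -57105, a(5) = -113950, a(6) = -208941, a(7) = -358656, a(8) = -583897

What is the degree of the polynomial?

5

D1: -6835, -15791, -31533, -56845, -94991, -149715, -225241
D2: -8956, -15742, -25312, -38146, -54724, -75526
D3: -6786, -9570, -12834, -16578, -20802
D4: -2784, -3264, -3744, -4224
D5: -480, -480, -480
The fifth differences are constant, so the polynomial has degree 5.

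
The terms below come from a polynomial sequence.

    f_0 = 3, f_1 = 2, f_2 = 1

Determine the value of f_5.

-2

D1: -1 , -1
First differences constant at -1.
1 − 1 = 0
0 − 1 = -1
-1 − 1 = -2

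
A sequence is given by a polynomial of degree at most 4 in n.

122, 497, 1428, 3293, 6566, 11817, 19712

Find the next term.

Δ: 375, 931, 1865, 3273, 5251, 7895
Δ²: 556, 934, 1408, 1978, 2644
Δ³: 378, 474, 570, 666
Δ⁴: 96, 96, 96
Constant fourth difference = 96, so extend:
666 + 96 = 762;  2644 + 762 = 3406;  7895 + 3406 = 11301;  19712 + 11301 = 31013

31013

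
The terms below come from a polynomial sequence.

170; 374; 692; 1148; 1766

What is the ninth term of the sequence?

6338

D1: 204, 318, 456, 618
D2: 114, 138, 162
D3: 24, 24
The third differences are constant (24).
162 + 24 = 186;  618 + 186 = 804;  1766 + 804 = 2570
186 + 24 = 210;  804 + 210 = 1014;  2570 + 1014 = 3584
210 + 24 = 234;  1014 + 234 = 1248;  3584 + 1248 = 4832
234 + 24 = 258;  1248 + 258 = 1506;  4832 + 1506 = 6338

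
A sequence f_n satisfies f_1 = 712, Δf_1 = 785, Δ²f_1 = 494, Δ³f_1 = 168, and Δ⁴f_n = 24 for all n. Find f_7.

16552

Build the table forward from the leading diagonal:
D4: 24, 24, 24, 24, 24, 24, 24
D3: 168, 192, 216, 240, 264, 288, 312
D2: 494, 662, 854, 1070, 1310, 1574, 1862
D1: 785, 1279, 1941, 2795, 3865, 5175, 6749
f: 712, 1497, 2776, 4717, 7512, 11377, 16552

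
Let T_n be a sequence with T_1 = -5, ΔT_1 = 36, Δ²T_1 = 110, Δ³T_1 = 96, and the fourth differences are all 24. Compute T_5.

Build the table forward from the leading diagonal:
D4: 24, 24, 24, 24, 24
D3: 96, 120, 144, 168, 192
D2: 110, 206, 326, 470, 638
D1: 36, 146, 352, 678, 1148
T: -5, 31, 177, 529, 1207

1207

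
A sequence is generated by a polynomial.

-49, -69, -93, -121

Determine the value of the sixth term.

-20 , -24 , -28
-4 , -4
Second differences constant at -4.
-28 − 4 = -32;  -121 − 32 = -153
-32 − 4 = -36;  -153 − 36 = -189

-189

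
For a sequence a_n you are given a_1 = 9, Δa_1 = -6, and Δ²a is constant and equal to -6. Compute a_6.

-81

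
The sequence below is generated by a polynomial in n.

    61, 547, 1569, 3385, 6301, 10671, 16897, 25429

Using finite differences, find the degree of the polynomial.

D1: 486, 1022, 1816, 2916, 4370, 6226, 8532
D2: 536, 794, 1100, 1454, 1856, 2306
D3: 258, 306, 354, 402, 450
D4: 48, 48, 48, 48
The fourth differences are constant, so the polynomial has degree 4.

4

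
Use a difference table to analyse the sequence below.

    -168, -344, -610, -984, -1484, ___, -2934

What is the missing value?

-2128

Using the first 5 terms:
-176, -266, -374, -500
-90, -108, -126
-18, -18
Constant third difference = -18.
Extend forward: -126 − 18 = -144;  -500 − 144 = -644;  -1484 − 644 = -2128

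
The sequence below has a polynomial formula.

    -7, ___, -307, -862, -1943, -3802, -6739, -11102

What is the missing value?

Using the last 6 terms:
-555  -1081  -1859  -2937  -4363
-526  -778  -1078  -1426
-252  -300  -348
-48  -48
Constant fourth difference = -48.
Extend backward: -252 + 48 = -204;  -526 + 204 = -322;  -555 + 322 = -233;  -307 + 233 = -74

-74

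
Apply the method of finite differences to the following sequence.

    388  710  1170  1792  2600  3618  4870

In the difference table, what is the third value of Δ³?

24

First differences: 322, 460, 622, 808, 1018, 1252
Second differences: 138, 162, 186, 210, 234
Third differences: 24, 24, 24, 24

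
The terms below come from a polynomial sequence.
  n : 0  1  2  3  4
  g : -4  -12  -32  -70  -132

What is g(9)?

-1012

-8, -20, -38, -62
-12, -18, -24
-6, -6
Third differences constant at -6.
-24 − 6 = -30;  -62 − 30 = -92;  -132 − 92 = -224
-30 − 6 = -36;  -92 − 36 = -128;  -224 − 128 = -352
-36 − 6 = -42;  -128 − 42 = -170;  -352 − 170 = -522
-42 − 6 = -48;  -170 − 48 = -218;  -522 − 218 = -740
-48 − 6 = -54;  -218 − 54 = -272;  -740 − 272 = -1012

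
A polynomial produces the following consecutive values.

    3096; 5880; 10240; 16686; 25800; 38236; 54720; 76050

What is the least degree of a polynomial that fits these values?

4

2784, 4360, 6446, 9114, 12436, 16484, 21330
1576, 2086, 2668, 3322, 4048, 4846
510, 582, 654, 726, 798
72, 72, 72, 72
The fourth differences are constant, so the polynomial has degree 4.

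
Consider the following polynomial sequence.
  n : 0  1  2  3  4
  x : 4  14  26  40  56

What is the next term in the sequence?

74

Δ: 10  12  14  16
Δ²: 2  2  2
The second differences are constant (2).
16 + 2 = 18;  56 + 18 = 74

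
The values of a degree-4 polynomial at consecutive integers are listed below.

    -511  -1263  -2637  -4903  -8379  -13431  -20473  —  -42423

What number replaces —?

Using the first 7 terms:
Δ: -752  -1374  -2266  -3476  -5052  -7042
Δ²: -622  -892  -1210  -1576  -1990
Δ³: -270  -318  -366  -414
Δ⁴: -48  -48  -48
Constant fourth difference = -48.
Extend forward: -414 − 48 = -462;  -1990 − 462 = -2452;  -7042 − 2452 = -9494;  -20473 − 9494 = -29967

-29967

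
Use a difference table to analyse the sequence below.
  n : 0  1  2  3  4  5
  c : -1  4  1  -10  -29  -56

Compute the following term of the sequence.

D1: 5 , -3 , -11 , -19 , -27
D2: -8 , -8 , -8 , -8
Constant second difference = -8, so extend:
-27 − 8 = -35;  -56 − 35 = -91

-91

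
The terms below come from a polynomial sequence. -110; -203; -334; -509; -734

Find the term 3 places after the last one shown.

-93 , -131 , -175 , -225
-38 , -44 , -50
-6 , -6
Constant third difference = -6, so extend:
-50 − 6 = -56;  -225 − 56 = -281;  -734 − 281 = -1015
-56 − 6 = -62;  -281 − 62 = -343;  -1015 − 343 = -1358
-62 − 6 = -68;  -343 − 68 = -411;  -1358 − 411 = -1769

-1769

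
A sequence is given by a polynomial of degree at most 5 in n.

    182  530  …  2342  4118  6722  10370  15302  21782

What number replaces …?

1202

Using the last 6 terms:
D1: 1776  2604  3648  4932  6480
D2: 828  1044  1284  1548
D3: 216  240  264
D4: 24  24
Constant fourth difference = 24.
Extend backward: 216 − 24 = 192;  828 − 192 = 636;  1776 − 636 = 1140;  2342 − 1140 = 1202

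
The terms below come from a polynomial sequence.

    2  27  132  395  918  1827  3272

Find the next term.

5427

25, 105, 263, 523, 909, 1445
80, 158, 260, 386, 536
78, 102, 126, 150
24, 24, 24
Constant fourth difference = 24, so extend:
150 + 24 = 174;  536 + 174 = 710;  1445 + 710 = 2155;  3272 + 2155 = 5427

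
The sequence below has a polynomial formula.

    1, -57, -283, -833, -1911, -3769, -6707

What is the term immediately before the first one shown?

-58  -226  -550  -1078  -1858  -2938
-168  -324  -528  -780  -1080
-156  -204  -252  -300
-48  -48  -48
The fourth differences are constant at -48.
Work back: -156 + 48 = -108;  -168 + 108 = -60;  -58 + 60 = 2;  1 − 2 = -1

-1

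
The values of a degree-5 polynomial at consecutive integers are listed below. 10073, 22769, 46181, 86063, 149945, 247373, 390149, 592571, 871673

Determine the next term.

1247465

12696  23412  39882  63882  97428  142776  202422  279102
10716  16470  24000  33546  45348  59646  76680
5754  7530  9546  11802  14298  17034
1776  2016  2256  2496  2736
240  240  240  240
The fifth differences are constant (240).
2736 + 240 = 2976;  17034 + 2976 = 20010;  76680 + 20010 = 96690;  279102 + 96690 = 375792;  871673 + 375792 = 1247465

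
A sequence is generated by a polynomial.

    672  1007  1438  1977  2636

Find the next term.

D1: 335, 431, 539, 659
D2: 96, 108, 120
D3: 12, 12
Third differences constant at 12.
120 + 12 = 132;  659 + 132 = 791;  2636 + 791 = 3427

3427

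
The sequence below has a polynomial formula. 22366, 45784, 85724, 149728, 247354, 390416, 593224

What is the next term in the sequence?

First differences: 23418 , 39940 , 64004 , 97626 , 143062 , 202808
Second differences: 16522 , 24064 , 33622 , 45436 , 59746
Third differences: 7542 , 9558 , 11814 , 14310
Fourth differences: 2016 , 2256 , 2496
Fifth differences: 240 , 240
Fifth differences constant at 240.
2496 + 240 = 2736;  14310 + 2736 = 17046;  59746 + 17046 = 76792;  202808 + 76792 = 279600;  593224 + 279600 = 872824

872824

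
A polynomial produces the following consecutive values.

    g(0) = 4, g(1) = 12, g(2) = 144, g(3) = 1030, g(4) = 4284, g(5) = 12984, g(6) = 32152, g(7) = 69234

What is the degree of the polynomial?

D1: 8, 132, 886, 3254, 8700, 19168, 37082
D2: 124, 754, 2368, 5446, 10468, 17914
D3: 630, 1614, 3078, 5022, 7446
D4: 984, 1464, 1944, 2424
D5: 480, 480, 480
The fifth differences are constant, so the polynomial has degree 5.

5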